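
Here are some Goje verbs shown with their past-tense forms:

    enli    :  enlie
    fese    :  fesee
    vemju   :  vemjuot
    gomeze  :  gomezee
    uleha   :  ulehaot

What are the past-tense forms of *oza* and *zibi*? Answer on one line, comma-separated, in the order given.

ozaot, zibie

The alternation tracks the last vowel of the stem — -e when the last vowel of the stem is a front vowel (*enli*, *fese*, *gomeze*); -ot when the last vowel of the stem is a back vowel (*vemju*, *uleha*).
Since the last vowel of *oza* is /a/ (a back vowel), it takes -ot, giving *ozaot*.
*zibi* — last vowel /i/ (a front vowel) → -e → *zibie*.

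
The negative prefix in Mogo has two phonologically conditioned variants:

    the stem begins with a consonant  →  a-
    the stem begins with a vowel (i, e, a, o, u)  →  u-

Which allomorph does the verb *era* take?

u-

*era* — first sound /e/ (a vowel) → u-.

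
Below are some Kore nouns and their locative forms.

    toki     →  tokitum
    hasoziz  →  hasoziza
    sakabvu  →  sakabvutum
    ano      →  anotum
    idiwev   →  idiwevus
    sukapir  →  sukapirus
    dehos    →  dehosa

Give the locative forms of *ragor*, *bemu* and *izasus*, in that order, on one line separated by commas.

ragorus, bemutum, izasusa

Looking at the final sound of each stem: -a when the stem ends in a sibilant (*hasoziz*, *dehos*); -us when the stem ends in a non-sibilant consonant (*idiwev*, *sukapir*); -tum when the stem ends in a vowel (*toki*, *sakabvu*, *ano*).
*ragor*: final sound = /r/, a non-sibilant consonant → -us → *ragorus*.
Since the final sound of *bemu* is /u/ (a vowel), it takes -tum, giving *bemutum*.
The final sound of *izasus* is /s/, which is a sibilant, so the suffix is -a, giving *izasusa*.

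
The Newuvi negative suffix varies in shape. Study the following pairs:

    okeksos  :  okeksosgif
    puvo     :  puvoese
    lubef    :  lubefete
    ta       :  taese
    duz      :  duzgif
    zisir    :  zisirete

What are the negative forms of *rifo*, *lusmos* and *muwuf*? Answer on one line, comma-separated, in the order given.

The suffix is conditioned by the final sound: -gif when the stem ends in a sibilant (*okeksos*, *duz*); -ete when the stem ends in a non-sibilant consonant (*lubef*, *zisir*); -ese when the stem ends in a vowel (*puvo*, *ta*).
*rifo* — final sound /o/ (a vowel) → -ese → *rifoese*.
Since the final sound of *lusmos* is /s/ (a sibilant), it takes -gif, giving *lusmosgif*.
*muwuf* — final sound /f/ (a non-sibilant consonant) → -ete → *muwufete*.

rifoese, lusmosgif, muwufete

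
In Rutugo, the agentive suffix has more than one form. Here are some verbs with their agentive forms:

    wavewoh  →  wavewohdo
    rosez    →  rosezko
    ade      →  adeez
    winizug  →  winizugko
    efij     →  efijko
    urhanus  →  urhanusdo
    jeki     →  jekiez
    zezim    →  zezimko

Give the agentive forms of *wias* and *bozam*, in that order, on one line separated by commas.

Looking at the final sound of each stem: -do when the stem ends in a voiceless consonant (*wavewoh*, *urhanus*); -ko when the stem ends in a voiced consonant (*rosez*, *winizug*, *efij*, *zezim*); -ez when the stem ends in a vowel (*ade*, *jeki*).
*wias* — final sound /s/ (a voiceless consonant) → -do → *wiasdo*.
Since the final sound of *bozam* is /m/ (a voiced consonant), it takes -ko, giving *bozamko*.

wiasdo, bozamko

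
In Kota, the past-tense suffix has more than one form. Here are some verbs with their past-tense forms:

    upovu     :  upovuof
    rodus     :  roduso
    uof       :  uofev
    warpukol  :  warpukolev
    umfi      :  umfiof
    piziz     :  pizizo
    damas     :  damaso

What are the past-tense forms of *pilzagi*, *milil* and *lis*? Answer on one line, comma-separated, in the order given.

The alternation tracks the final sound of the stem — -o when the stem ends in a sibilant (*rodus*, *piziz*, *damas*); -ev when the stem ends in a non-sibilant consonant (*uof*, *warpukol*); -of when the stem ends in a vowel (*upovu*, *umfi*).
*pilzagi* — final sound /i/ (a vowel) → -of → *pilzagiof*.
Since the final sound of *milil* is /l/ (a non-sibilant consonant), it takes -ev, giving *mililev*.
*lis*: final sound = /s/, a sibilant → -o → *liso*.

pilzagiof, mililev, liso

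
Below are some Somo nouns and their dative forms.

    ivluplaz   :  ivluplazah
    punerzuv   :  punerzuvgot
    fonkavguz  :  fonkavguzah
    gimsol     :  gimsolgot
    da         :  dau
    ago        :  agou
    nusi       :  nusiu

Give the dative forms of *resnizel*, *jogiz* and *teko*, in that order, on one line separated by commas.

The pattern is sibilance of the final sound: -ah when the stem ends in a sibilant (*ivluplaz*, *fonkavguz*); -got when the stem ends in a non-sibilant consonant (*punerzuv*, *gimsol*); -u when the stem ends in a vowel (*da*, *ago*, *nusi*).
*resnizel*: final sound = /l/, a non-sibilant consonant → -got → *resnizelgot*.
Since the final sound of *jogiz* is /z/ (a sibilant), it takes -ah, giving *jogizah*.
*teko* — final sound /o/ (a vowel) → -u → *tekou*.

resnizelgot, jogizah, tekou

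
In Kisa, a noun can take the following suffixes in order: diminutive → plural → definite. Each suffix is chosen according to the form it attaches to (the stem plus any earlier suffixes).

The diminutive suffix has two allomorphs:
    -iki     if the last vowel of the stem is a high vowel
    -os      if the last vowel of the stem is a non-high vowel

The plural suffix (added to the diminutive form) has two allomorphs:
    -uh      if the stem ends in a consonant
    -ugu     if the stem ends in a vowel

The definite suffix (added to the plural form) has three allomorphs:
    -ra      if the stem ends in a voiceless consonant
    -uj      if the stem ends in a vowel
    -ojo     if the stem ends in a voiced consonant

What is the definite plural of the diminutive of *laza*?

Since the last vowel of *laza* is /a/ (a non-high vowel), it takes -os, giving *lazaos*.
The diminutive form *lazaos*: final sound = /s/, a consonant → -uh → *lazaosuh*.
The final sound of the plural form *lazaosuh* is /h/, which is a voiceless consonant, so the definite suffix is -ra, giving *lazaosuhra*.

lazaosuhra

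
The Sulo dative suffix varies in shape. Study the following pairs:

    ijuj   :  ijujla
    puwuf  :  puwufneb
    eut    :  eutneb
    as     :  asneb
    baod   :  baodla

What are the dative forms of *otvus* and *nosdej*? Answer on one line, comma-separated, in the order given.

Looking at the final consonant of each stem: -neb when the stem ends in a voiceless consonant (*puwuf*, *eut*, *as*); -la when the stem ends in a voiced consonant (*ijuj*, *baod*).
*otvus* — final consonant /s/ (voiceless) → -neb → *otvusneb*.
*nosdej*: final consonant = /j/, voiced → -la → *nosdejla*.

otvusneb, nosdejla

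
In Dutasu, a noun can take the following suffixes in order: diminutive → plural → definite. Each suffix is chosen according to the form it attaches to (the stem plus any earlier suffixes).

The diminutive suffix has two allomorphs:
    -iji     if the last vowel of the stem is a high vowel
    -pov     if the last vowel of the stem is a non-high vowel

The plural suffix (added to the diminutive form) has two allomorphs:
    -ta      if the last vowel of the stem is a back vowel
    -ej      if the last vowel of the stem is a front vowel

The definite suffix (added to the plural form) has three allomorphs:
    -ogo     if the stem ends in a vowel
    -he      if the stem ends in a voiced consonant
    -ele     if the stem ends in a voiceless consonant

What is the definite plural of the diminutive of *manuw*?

manuwijiejhe

*manuw* — last vowel /u/ (a high vowel) → -iji → *manuwiji*.
Since the last vowel of the diminutive form *manuwiji* is /i/ (a front vowel), it takes -ej, giving *manuwijiej*.
Since the final sound of the plural form *manuwijiej* is /j/ (a voiced consonant), it takes -he, giving *manuwijiejhe*.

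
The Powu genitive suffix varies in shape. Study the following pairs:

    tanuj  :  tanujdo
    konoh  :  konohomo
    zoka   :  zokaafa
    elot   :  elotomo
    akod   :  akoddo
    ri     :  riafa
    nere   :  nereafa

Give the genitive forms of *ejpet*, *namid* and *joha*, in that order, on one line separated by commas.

The suffix is conditioned by the final sound: -omo when the stem ends in a voiceless consonant (*konoh*, *elot*); -do when the stem ends in a voiced consonant (*tanuj*, *akod*); -afa when the stem ends in a vowel (*zoka*, *ri*, *nere*).
*ejpet*: final sound = /t/, a voiceless consonant → -omo → *ejpetomo*.
*namid*: final sound = /d/, a voiced consonant → -do → *namiddo*.
Since the final sound of *joha* is /a/ (a vowel), it takes -afa, giving *johaafa*.

ejpetomo, namiddo, johaafa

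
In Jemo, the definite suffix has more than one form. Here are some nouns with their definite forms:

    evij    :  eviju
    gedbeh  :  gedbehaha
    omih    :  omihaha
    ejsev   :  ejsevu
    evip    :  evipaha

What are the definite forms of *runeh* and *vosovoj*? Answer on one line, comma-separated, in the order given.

The suffix is conditioned by the final consonant: -aha when the stem ends in a voiceless consonant (*gedbeh*, *omih*, *evip*); -u when the stem ends in a voiced consonant (*evij*, *ejsev*).
The final consonant of *runeh* is /h/, which is voiceless, so the suffix is -aha, giving *runehaha*.
The final consonant of *vosovoj* is /j/, which is voiced, so the suffix is -u, giving *vosovoju*.

runehaha, vosovoju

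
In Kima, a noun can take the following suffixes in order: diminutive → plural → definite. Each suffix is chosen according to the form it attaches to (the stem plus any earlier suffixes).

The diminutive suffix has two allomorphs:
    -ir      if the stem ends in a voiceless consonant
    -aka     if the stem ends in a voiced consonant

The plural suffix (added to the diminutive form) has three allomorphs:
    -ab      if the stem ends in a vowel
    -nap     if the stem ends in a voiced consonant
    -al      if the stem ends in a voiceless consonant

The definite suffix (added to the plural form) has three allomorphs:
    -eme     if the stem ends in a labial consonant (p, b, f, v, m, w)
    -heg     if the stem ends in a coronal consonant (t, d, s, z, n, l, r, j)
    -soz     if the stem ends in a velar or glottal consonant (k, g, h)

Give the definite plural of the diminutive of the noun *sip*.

*sip* — final consonant /p/ (voiceless) → -ir → *sipir*.
Since the final sound of the diminutive form *sipir* is /r/ (a voiced consonant), it takes -nap, giving *sipirnap*.
The plural form *sipirnap*: final consonant = /p/, labial → -eme → *sipirnapeme*.

sipirnapeme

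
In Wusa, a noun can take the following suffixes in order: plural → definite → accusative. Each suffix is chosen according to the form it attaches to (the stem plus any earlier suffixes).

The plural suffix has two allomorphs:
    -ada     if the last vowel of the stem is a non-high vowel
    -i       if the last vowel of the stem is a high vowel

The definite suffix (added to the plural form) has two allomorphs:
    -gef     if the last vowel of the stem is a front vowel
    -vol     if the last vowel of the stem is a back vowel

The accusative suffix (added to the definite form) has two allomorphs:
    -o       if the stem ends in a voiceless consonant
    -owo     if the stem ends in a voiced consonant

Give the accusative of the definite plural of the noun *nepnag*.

Since the last vowel of *nepnag* is /a/ (a non-high vowel), it takes -ada, giving *nepnagada*.
The last vowel of the plural form *nepnagada* is /a/, which is a back vowel, so the definite suffix is -vol, giving *nepnagadavol*.
The definite form *nepnagadavol* — final consonant /l/ (voiced) → -owo → *nepnagadavolowo*.

nepnagadavolowo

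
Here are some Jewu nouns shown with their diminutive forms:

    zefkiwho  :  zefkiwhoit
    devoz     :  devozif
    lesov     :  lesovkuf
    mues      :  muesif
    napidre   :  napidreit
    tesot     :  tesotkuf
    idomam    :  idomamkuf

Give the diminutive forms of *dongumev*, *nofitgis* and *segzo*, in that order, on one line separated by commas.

dongumevkuf, nofitgisif, segzoit

The pattern is sibilance of the final sound: -if when the stem ends in a sibilant (*devoz*, *mues*); -kuf when the stem ends in a non-sibilant consonant (*lesov*, *tesot*, *idomam*); -it when the stem ends in a vowel (*zefkiwho*, *napidre*).
The final sound of *dongumev* is /v/, which is a non-sibilant consonant, so the suffix is -kuf, giving *dongumevkuf*.
Since the final sound of *nofitgis* is /s/ (a sibilant), it takes -if, giving *nofitgisif*.
The final sound of *segzo* is /o/, which is a vowel, so the suffix is -it, giving *segzoit*.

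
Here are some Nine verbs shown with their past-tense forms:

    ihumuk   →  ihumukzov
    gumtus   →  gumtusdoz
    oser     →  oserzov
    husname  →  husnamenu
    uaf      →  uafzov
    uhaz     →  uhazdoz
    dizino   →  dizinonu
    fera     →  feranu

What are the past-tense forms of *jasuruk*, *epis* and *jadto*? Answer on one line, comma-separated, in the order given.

jasurukzov, episdoz, jadtonu

The pattern is sibilance of the final sound: -doz when the stem ends in a sibilant (*gumtus*, *uhaz*); -zov when the stem ends in a non-sibilant consonant (*ihumuk*, *oser*, *uaf*); -nu when the stem ends in a vowel (*husname*, *dizino*, *fera*).
*jasuruk* — final sound /k/ (a non-sibilant consonant) → -zov → *jasurukzov*.
The final sound of *epis* is /s/, which is a sibilant, so the suffix is -doz, giving *episdoz*.
*jadto*: final sound = /o/, a vowel → -nu → *jadtonu*.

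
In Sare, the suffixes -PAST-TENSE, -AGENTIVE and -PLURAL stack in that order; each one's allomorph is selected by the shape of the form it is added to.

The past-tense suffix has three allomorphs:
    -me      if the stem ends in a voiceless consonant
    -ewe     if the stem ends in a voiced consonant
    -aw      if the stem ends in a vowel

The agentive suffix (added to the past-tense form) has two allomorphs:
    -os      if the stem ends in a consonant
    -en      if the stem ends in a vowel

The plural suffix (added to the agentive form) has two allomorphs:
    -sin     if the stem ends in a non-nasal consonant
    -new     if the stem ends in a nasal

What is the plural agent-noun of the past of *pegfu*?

Since the final sound of *pegfu* is /u/ (a vowel), it takes -aw, giving *pegfuaw*.
The final sound of the past-tense form *pegfuaw* is /w/, which is a consonant, so the agentive suffix is -os, giving *pegfuawos*.
Since the final consonant of the agentive form *pegfuawos* is /s/ (non-nasal), it takes -sin, giving *pegfuawossin*.

pegfuawossin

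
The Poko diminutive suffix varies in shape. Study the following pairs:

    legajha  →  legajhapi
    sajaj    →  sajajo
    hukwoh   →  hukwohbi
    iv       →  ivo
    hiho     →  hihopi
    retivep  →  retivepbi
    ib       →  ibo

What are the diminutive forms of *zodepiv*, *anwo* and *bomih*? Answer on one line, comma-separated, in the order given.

The suffix is conditioned by the final sound: -bi when the stem ends in a voiceless consonant (*hukwoh*, *retivep*); -o when the stem ends in a voiced consonant (*sajaj*, *iv*, *ib*); -pi when the stem ends in a vowel (*legajha*, *hiho*).
The final sound of *zodepiv* is /v/, which is a voiced consonant, so the suffix is -o, giving *zodepivo*.
The final sound of *anwo* is /o/, which is a vowel, so the suffix is -pi, giving *anwopi*.
*bomih* — final sound /h/ (a voiceless consonant) → -bi → *bomihbi*.

zodepivo, anwopi, bomihbi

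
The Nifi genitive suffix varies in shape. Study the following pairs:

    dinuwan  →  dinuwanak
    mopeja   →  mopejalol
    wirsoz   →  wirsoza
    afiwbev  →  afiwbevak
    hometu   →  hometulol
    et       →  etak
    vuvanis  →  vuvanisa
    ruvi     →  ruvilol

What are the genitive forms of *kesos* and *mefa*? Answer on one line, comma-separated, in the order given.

kesosa, mefalol

Looking at the final sound of each stem: -a when the stem ends in a sibilant (*wirsoz*, *vuvanis*); -ak when the stem ends in a non-sibilant consonant (*dinuwan*, *afiwbev*, *et*); -lol when the stem ends in a vowel (*mopeja*, *hometu*, *ruvi*).
The final sound of *kesos* is /s/, which is a sibilant, so the suffix is -a, giving *kesosa*.
Since the final sound of *mefa* is /a/ (a vowel), it takes -lol, giving *mefalol*.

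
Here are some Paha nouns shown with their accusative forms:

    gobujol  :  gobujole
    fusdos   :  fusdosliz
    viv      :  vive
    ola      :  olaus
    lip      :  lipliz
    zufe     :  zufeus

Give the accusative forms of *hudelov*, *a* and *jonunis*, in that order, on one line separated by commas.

hudelove, aus, jonunisliz

The suffix is conditioned by the final sound: -liz when the stem ends in a voiceless consonant (*fusdos*, *lip*); -e when the stem ends in a voiced consonant (*gobujol*, *viv*); -us when the stem ends in a vowel (*ola*, *zufe*).
Since the final sound of *hudelov* is /v/ (a voiced consonant), it takes -e, giving *hudelove*.
The final sound of *a* is /a/, which is a vowel, so the suffix is -us, giving *aus*.
*jonunis*: final sound = /s/, a voiceless consonant → -liz → *jonunisliz*.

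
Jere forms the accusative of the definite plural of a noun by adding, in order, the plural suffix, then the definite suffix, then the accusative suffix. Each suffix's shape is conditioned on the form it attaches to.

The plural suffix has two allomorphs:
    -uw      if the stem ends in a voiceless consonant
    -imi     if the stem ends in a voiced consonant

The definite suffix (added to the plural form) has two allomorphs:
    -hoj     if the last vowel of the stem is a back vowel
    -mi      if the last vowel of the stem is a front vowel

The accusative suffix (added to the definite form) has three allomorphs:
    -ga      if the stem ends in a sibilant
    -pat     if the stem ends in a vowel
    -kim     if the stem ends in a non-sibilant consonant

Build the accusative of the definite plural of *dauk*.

Since the final consonant of *dauk* is /k/ (voiceless), it takes -uw, giving *daukuw*.
The plural form *daukuw* — last vowel /u/ (a back vowel) → -hoj → *daukuwhoj*.
The definite form *daukuwhoj*: final sound = /j/, a non-sibilant consonant → -kim → *daukuwhojkim*.

daukuwhojkim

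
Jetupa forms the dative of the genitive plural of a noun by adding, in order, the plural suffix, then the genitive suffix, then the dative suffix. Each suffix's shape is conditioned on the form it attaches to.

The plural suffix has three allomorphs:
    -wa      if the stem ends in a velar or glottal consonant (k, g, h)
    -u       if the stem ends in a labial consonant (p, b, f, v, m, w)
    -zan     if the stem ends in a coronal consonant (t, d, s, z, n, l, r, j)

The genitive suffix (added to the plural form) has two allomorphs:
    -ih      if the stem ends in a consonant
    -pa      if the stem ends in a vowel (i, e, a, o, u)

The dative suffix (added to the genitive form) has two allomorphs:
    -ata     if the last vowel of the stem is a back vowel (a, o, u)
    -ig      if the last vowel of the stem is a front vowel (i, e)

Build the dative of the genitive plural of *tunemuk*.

tunemukwapaata

The final consonant of *tunemuk* is /k/, which is velar/glottal, so the plural suffix is -wa, giving *tunemukwa*.
The plural form *tunemukwa* — final sound /a/ (a vowel) → -pa → *tunemukwapa*.
The genitive form *tunemukwapa*: last vowel = /a/, a back vowel → -ata → *tunemukwapaata*.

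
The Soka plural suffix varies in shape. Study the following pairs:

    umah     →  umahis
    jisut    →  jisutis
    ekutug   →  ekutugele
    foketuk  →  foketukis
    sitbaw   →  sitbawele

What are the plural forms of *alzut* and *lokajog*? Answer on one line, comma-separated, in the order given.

The alternation tracks the final consonant of the stem — -is when the stem ends in a voiceless consonant (*umah*, *jisut*, *foketuk*); -ele when the stem ends in a voiced consonant (*ekutug*, *sitbaw*).
*alzut* — final consonant /t/ (voiceless) → -is → *alzutis*.
*lokajog*: final consonant = /g/, voiced → -ele → *lokajogele*.

alzutis, lokajogele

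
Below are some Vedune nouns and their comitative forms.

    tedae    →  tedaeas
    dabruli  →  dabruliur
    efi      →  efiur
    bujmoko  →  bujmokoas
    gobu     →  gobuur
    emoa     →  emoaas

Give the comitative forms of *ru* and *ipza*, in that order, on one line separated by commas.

The suffix is conditioned by the last vowel: -ur when the last vowel of the stem is a high vowel (*dabruli*, *efi*, *gobu*); -as when the last vowel of the stem is a non-high vowel (*tedae*, *bujmoko*, *emoa*).
*ru*: last vowel = /u/, a high vowel → -ur → *ruur*.
Since the last vowel of *ipza* is /a/ (a non-high vowel), it takes -as, giving *ipzaas*.

ruur, ipzaas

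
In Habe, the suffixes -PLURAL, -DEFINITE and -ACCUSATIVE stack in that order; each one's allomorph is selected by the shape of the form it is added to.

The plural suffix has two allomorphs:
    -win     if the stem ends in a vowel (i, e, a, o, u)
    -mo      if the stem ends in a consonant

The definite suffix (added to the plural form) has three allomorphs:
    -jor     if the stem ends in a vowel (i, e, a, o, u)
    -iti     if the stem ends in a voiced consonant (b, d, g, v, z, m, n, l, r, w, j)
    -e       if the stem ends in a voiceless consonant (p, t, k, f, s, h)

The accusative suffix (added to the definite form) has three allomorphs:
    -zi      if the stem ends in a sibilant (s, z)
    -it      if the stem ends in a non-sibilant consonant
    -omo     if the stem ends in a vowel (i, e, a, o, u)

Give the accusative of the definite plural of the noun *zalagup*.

The final sound of *zalagup* is /p/, which is a consonant, so the plural suffix is -mo, giving *zalagupmo*.
The plural form *zalagupmo*: final sound = /o/, a vowel → -jor → *zalagupmojor*.
The definite form *zalagupmojor*: final sound = /r/, a non-sibilant consonant → -it → *zalagupmojorit*.

zalagupmojorit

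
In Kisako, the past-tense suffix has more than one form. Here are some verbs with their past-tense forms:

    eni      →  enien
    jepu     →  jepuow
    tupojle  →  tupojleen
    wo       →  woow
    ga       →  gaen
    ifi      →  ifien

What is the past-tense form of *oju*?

Looking at the last vowel of each stem: -ow when the last vowel of the stem is a rounded vowel (*jepu*, *wo*); -en when the last vowel of the stem is an unrounded vowel (*eni*, *tupojle*, *ga*, *ifi*).
The last vowel of *oju* is /u/, which is a rounded vowel, so the suffix is -ow, giving *ojuow*.

ojuow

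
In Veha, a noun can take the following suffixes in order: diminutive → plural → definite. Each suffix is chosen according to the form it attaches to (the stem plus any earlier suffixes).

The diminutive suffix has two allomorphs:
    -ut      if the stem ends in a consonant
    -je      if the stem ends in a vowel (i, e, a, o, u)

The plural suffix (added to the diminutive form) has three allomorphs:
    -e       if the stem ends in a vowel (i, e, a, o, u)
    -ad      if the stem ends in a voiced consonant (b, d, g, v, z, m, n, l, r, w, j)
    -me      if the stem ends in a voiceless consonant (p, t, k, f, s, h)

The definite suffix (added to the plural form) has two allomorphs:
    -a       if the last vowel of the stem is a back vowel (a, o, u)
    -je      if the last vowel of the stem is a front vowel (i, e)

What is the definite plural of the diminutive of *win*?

Since the final sound of *win* is /n/ (a consonant), it takes -ut, giving *winut*.
The final sound of the diminutive form *winut* is /t/, which is a voiceless consonant, so the plural suffix is -me, giving *winutme*.
The last vowel of the plural form *winutme* is /e/, which is a front vowel, so the definite suffix is -je, giving *winutmeje*.

winutmeje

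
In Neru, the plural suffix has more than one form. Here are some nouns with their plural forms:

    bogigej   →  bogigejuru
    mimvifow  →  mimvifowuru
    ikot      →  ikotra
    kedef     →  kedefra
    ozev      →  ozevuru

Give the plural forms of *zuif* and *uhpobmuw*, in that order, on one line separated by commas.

The pattern is voicing of the final consonant: -ra when the stem ends in a voiceless consonant (*ikot*, *kedef*); -uru when the stem ends in a voiced consonant (*bogigej*, *mimvifow*, *ozev*).
The final consonant of *zuif* is /f/, which is voiceless, so the suffix is -ra, giving *zuifra*.
Since the final consonant of *uhpobmuw* is /w/ (voiced), it takes -uru, giving *uhpobmuwuru*.

zuifra, uhpobmuwuru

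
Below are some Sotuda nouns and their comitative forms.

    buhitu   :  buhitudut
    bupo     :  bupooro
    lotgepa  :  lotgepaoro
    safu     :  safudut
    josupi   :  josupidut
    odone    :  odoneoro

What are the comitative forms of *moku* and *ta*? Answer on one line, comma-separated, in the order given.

The suffix is conditioned by the last vowel: -dut when the last vowel of the stem is a high vowel (*buhitu*, *safu*, *josupi*); -oro when the last vowel of the stem is a non-high vowel (*bupo*, *lotgepa*, *odone*).
The last vowel of *moku* is /u/, which is a high vowel, so the suffix is -dut, giving *mokudut*.
*ta* — last vowel /a/ (a non-high vowel) → -oro → *taoro*.

mokudut, taoro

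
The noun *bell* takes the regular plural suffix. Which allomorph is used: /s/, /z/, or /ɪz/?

The stem *bell* ends in a voiced non-sibilant sound.
The plural suffix surfaces as /ɪz/ after sibilants, /s/ after other voiceless consonants, and /z/ after other voiced sounds.
So the plural -s on *bell* is pronounced /z/.

/z/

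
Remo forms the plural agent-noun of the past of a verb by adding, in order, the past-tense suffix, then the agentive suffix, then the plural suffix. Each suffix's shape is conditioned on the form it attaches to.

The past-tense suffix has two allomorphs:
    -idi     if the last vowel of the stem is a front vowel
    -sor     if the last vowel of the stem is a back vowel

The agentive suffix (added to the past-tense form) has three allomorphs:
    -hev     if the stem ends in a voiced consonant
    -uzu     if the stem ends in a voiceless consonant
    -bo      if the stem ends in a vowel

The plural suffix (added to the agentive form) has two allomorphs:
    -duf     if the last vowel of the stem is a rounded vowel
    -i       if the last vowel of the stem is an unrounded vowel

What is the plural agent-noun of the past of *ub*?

The last vowel of *ub* is /u/, which is a back vowel, so the past-tense suffix is -sor, giving *ubsor*.
The past-tense form *ubsor* — final sound /r/ (a voiced consonant) → -hev → *ubsorhev*.
Since the last vowel of the agentive form *ubsorhev* is /e/ (an unrounded vowel), it takes -i, giving *ubsorhevi*.

ubsorhevi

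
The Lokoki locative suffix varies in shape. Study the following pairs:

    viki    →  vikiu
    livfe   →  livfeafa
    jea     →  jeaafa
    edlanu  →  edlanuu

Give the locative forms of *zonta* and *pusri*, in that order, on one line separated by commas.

The suffix is conditioned by the last vowel: -u when the last vowel of the stem is a high vowel (*viki*, *edlanu*); -afa when the last vowel of the stem is a non-high vowel (*livfe*, *jea*).
The last vowel of *zonta* is /a/, which is a non-high vowel, so the suffix is -afa, giving *zontaafa*.
*pusri*: last vowel = /i/, a high vowel → -u → *pusriu*.

zontaafa, pusriu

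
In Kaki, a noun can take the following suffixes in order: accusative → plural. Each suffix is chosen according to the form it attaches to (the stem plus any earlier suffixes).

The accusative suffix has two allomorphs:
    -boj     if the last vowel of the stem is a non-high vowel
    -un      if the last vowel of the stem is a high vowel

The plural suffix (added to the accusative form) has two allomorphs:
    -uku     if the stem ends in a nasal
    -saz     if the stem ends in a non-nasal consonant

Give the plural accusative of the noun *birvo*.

birvobojsaz

*birvo*: last vowel = /o/, a non-high vowel → -boj → *birvoboj*.
The final consonant of the accusative form *birvoboj* is /j/, which is non-nasal, so the plural suffix is -saz, giving *birvobojsaz*.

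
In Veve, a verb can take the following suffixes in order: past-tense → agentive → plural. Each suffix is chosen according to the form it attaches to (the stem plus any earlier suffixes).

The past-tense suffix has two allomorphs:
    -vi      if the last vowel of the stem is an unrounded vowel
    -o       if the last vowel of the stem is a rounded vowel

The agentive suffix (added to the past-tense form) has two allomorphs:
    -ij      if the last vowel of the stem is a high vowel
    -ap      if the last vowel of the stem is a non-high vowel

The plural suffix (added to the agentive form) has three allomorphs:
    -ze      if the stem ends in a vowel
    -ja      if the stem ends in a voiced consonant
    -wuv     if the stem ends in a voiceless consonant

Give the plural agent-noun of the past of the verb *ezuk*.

The last vowel of *ezuk* is /u/, which is a rounded vowel, so the past-tense suffix is -o, giving *ezuko*.
The last vowel of the past-tense form *ezuko* is /o/, which is a non-high vowel, so the agentive suffix is -ap, giving *ezukoap*.
The final sound of the agentive form *ezukoap* is /p/, which is a voiceless consonant, so the plural suffix is -wuv, giving *ezukoapwuv*.

ezukoapwuv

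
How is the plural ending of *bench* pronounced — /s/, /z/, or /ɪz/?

The stem *bench* ends in a sibilant (/s, z, ʃ, ʒ, tʃ, dʒ/).
The plural suffix surfaces as /ɪz/ after sibilants, /s/ after other voiceless consonants, and /z/ after other voiced sounds.
So the plural -s on *bench* is pronounced /ɪz/.

/ɪz/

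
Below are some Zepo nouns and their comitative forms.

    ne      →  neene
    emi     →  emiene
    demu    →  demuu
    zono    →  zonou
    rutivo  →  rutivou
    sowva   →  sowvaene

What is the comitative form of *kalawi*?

kalawiene

The alternation tracks the last vowel of the stem — -u when the last vowel of the stem is a rounded vowel (*demu*, *zono*, *rutivo*); -ene when the last vowel of the stem is an unrounded vowel (*ne*, *emi*, *sowva*).
*kalawi* — last vowel /i/ (an unrounded vowel) → -ene → *kalawiene*.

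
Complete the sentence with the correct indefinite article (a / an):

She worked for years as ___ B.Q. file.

The indefinite article is chosen by the initial *sound* of the following word, not its spelling.
The initialism *B.Q.* is read letter by letter; the first letter, B, is pronounced /biː/, which begins with a consonant sound.
So the article is *a*: She worked for years as a B.Q. file.

a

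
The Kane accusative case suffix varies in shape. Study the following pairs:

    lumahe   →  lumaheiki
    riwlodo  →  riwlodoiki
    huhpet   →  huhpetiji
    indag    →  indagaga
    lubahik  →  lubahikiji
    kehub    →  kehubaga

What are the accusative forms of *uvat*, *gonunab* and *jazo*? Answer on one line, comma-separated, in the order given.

The alternation tracks the final sound of the stem — -iji when the stem ends in a voiceless consonant (*huhpet*, *lubahik*); -aga when the stem ends in a voiced consonant (*indag*, *kehub*); -iki when the stem ends in a vowel (*lumahe*, *riwlodo*).
*uvat* — final sound /t/ (a voiceless consonant) → -iji → *uvatiji*.
*gonunab* — final sound /b/ (a voiced consonant) → -aga → *gonunabaga*.
*jazo*: final sound = /o/, a vowel → -iki → *jazoiki*.

uvatiji, gonunabaga, jazoiki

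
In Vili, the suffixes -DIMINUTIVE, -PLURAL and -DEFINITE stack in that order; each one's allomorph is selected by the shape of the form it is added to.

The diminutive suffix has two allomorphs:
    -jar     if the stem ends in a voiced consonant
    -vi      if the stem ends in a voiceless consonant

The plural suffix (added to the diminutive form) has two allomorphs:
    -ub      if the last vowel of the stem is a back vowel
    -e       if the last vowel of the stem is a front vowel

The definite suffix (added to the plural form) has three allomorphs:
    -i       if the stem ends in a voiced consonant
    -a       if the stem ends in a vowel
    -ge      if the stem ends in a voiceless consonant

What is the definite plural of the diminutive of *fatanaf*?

fatanafviea

The final consonant of *fatanaf* is /f/, which is voiceless, so the diminutive suffix is -vi, giving *fatanafvi*.
Since the last vowel of the diminutive form *fatanafvi* is /i/ (a front vowel), it takes -e, giving *fatanafvie*.
The plural form *fatanafvie*: final sound = /e/, a vowel → -a → *fatanafviea*.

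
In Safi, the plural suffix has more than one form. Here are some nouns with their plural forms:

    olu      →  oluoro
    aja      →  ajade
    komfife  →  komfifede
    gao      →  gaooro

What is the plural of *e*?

Looking at the last vowel of each stem: -oro when the last vowel of the stem is a rounded vowel (*olu*, *gao*); -de when the last vowel of the stem is an unrounded vowel (*aja*, *komfife*).
Since the last vowel of *e* is /e/ (an unrounded vowel), it takes -de, giving *ede*.

ede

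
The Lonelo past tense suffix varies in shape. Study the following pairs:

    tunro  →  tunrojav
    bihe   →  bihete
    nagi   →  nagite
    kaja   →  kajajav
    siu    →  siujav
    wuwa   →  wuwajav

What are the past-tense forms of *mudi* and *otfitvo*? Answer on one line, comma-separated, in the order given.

The alternation tracks the last vowel of the stem — -te when the last vowel of the stem is a front vowel (*bihe*, *nagi*); -jav when the last vowel of the stem is a back vowel (*tunro*, *kaja*, *siu*, *wuwa*).
*mudi*: last vowel = /i/, a front vowel → -te → *mudite*.
The last vowel of *otfitvo* is /o/, which is a back vowel, so the suffix is -jav, giving *otfitvojav*.

mudite, otfitvojav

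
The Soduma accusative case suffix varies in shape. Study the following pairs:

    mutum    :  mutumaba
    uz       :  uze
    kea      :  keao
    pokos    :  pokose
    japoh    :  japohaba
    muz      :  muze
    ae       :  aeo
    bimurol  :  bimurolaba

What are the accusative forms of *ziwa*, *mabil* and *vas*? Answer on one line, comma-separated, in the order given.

Looking at the final sound of each stem: -e when the stem ends in a sibilant (*uz*, *pokos*, *muz*); -aba when the stem ends in a non-sibilant consonant (*mutum*, *japoh*, *bimurol*); -o when the stem ends in a vowel (*kea*, *ae*).
*ziwa* — final sound /a/ (a vowel) → -o → *ziwao*.
Since the final sound of *mabil* is /l/ (a non-sibilant consonant), it takes -aba, giving *mabilaba*.
The final sound of *vas* is /s/, which is a sibilant, so the suffix is -e, giving *vase*.

ziwao, mabilaba, vase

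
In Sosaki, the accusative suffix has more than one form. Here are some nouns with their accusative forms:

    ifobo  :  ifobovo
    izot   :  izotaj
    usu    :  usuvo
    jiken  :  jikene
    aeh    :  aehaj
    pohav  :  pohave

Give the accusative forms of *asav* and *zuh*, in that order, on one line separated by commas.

The pattern is voicing of the final sound: -aj when the stem ends in a voiceless consonant (*izot*, *aeh*); -e when the stem ends in a voiced consonant (*jiken*, *pohav*); -vo when the stem ends in a vowel (*ifobo*, *usu*).
*asav*: final sound = /v/, a voiced consonant → -e → *asave*.
Since the final sound of *zuh* is /h/ (a voiceless consonant), it takes -aj, giving *zuhaj*.

asave, zuhaj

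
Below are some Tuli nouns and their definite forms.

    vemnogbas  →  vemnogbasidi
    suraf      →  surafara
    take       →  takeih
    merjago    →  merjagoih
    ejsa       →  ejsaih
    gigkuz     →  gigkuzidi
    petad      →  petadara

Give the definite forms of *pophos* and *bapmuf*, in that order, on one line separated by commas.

pophosidi, bapmufara

The pattern is sibilance of the final sound: -idi when the stem ends in a sibilant (*vemnogbas*, *gigkuz*); -ara when the stem ends in a non-sibilant consonant (*suraf*, *petad*); -ih when the stem ends in a vowel (*take*, *merjago*, *ejsa*).
*pophos* — final sound /s/ (a sibilant) → -idi → *pophosidi*.
Since the final sound of *bapmuf* is /f/ (a non-sibilant consonant), it takes -ara, giving *bapmufara*.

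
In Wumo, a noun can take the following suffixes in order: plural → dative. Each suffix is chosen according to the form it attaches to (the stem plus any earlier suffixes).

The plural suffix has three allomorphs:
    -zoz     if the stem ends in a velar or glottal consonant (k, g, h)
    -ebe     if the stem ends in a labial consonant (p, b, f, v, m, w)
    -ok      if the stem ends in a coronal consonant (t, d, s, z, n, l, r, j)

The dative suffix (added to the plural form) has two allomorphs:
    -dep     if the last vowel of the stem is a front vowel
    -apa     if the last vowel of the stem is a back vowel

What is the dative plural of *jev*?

jevebedep

Since the final consonant of *jev* is /v/ (labial), it takes -ebe, giving *jevebe*.
Since the last vowel of the plural form *jevebe* is /e/ (a front vowel), it takes -dep, giving *jevebedep*.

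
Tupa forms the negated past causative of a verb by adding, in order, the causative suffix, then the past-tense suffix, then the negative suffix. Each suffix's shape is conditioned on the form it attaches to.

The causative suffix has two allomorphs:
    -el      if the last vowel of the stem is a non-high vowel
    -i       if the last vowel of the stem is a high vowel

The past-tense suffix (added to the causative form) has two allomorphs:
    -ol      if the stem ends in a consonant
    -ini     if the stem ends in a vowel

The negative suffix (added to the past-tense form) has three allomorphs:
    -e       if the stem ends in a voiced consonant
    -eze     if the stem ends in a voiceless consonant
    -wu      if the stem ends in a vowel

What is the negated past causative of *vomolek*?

vomolekelole

*vomolek* — last vowel /e/ (a non-high vowel) → -el → *vomolekel*.
Since the final sound of the causative form *vomolekel* is /l/ (a consonant), it takes -ol, giving *vomolekelol*.
The past-tense form *vomolekelol*: final sound = /l/, a voiced consonant → -e → *vomolekelole*.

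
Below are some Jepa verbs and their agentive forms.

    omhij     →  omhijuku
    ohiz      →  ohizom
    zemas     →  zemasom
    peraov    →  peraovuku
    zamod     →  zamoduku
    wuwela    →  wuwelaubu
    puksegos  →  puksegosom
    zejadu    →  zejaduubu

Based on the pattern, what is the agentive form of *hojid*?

The suffix is conditioned by the final sound: -om when the stem ends in a sibilant (*ohiz*, *zemas*, *puksegos*); -uku when the stem ends in a non-sibilant consonant (*omhij*, *peraov*, *zamod*); -ubu when the stem ends in a vowel (*wuwela*, *zejadu*).
*hojid* — final sound /d/ (a non-sibilant consonant) → -uku → *hojiduku*.

hojiduku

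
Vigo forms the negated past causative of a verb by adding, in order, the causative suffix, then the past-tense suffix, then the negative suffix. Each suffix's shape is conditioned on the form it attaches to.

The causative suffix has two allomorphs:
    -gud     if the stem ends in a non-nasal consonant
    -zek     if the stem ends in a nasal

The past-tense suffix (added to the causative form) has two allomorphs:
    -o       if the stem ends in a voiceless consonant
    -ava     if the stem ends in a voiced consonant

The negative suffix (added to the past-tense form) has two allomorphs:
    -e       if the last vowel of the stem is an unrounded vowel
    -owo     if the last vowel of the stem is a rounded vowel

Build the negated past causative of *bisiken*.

*bisiken* — final consonant /n/ (a nasal) → -zek → *bisikenzek*.
Since the final consonant of the causative form *bisikenzek* is /k/ (voiceless), it takes -o, giving *bisikenzeko*.
The last vowel of the past-tense form *bisikenzeko* is /o/, which is a rounded vowel, so the negative suffix is -owo, giving *bisikenzekoowo*.

bisikenzekoowo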